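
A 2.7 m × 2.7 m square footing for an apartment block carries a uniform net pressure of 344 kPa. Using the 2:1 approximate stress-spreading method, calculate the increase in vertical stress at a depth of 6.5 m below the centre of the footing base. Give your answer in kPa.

By the 2:1 method the load spreads at 1 horizontal : 2 vertical, so at depth z the loaded area has grown by z in each plan dimension:
Δσ = qBL/((B+z)(L+z)) = 344×2.7×2.7/((2.7+6.5)(2.7+6.5)) = 29.629 kPa

Δσ_z ≈ 29.6 kPa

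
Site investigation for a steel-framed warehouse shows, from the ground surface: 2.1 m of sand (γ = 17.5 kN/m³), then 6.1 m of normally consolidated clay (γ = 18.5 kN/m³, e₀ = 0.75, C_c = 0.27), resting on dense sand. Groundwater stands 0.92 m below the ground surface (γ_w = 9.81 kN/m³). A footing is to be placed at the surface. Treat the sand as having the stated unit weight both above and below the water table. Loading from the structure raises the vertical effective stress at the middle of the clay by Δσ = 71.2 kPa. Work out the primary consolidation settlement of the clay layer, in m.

Mid-depth of clay below the ground surface: z = 2.1 + 6.1/2 = 5.15 m.
Total vertical stress at mid-clay: σ_v = 17.5×2.1 + 18.5×3.05 = 93.175 kPa.
Pore pressure: u = 9.81×(5.15 − 0.92) = 41.496 kPa.
Initial effective stress: σ'_0 = σ_v − u = 93.175 − 41.496 = 51.679 kPa.
Final effective stress: σ'_f = σ'_0 + Δσ = 51.679 + 71.2 = 122.88 kPa.
Normally consolidated clay, so the full stress increment lies on the virgin compression line:
S_c = C_c·H/(1+e₀)·log₁₀(σ'_f/σ'_0) = 0.27×6.1/(1+0.75)×log₁₀(122.88/51.679)
    = 0.94114 × 0.37617 = 0.354 m

S_c ≈ 0.354 m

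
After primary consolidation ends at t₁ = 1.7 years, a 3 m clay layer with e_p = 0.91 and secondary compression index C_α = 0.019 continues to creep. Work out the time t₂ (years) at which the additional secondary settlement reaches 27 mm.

S_s = C_α·H/(1+e_p)·log₁₀(t₂/t₁) ⇒ log₁₀(t₂/t₁) = S_s·(1+e_p)/(C_α·H).
log₁₀(t₂/t₁) = 0.027 × (1+0.91) / (0.019×3) = 0.9047
t₂ = t₁ × 10^0.9047 = 1.7 × 8.03 = 13.65 years

t₂ ≈ 13.7 years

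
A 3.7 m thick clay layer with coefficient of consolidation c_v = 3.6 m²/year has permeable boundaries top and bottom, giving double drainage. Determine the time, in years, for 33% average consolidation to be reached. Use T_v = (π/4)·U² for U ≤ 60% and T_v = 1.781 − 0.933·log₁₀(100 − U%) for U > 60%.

t ≈ 0.0813 years

Drainage path length: H_d = H/2 = 1.85 m (double drainage).
U ≤ 60%: T_v = (π/4)·U² = (π/4)×0.33² = 0.08553.
t = T_v·H_d²/c_v = 0.08553×1.85²/3.6 = 0.08131 years.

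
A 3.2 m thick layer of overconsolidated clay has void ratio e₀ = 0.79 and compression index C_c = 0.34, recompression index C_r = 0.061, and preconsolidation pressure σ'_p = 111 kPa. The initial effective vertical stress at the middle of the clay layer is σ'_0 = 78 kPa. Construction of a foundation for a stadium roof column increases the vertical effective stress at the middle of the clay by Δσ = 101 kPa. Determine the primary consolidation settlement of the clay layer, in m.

Final effective stress: σ'_f = 78 + 101 = 179 kPa.
σ'_f = 179 > σ'_p = 111 kPa, so the stress path crosses the preconsolidation pressure — recompression up to σ'_p, then virgin compression beyond:
S_c = H/(1+e₀)·[C_r·log₁₀(σ'_p/σ'_0) + C_c·log₁₀(σ'_f/σ'_p)]
    = 3.2/1.79 × [0.061×log₁₀(111/78) + 0.34×log₁₀(179/111)]
    = 1.7877 × [0.0093469 + 0.07056] = 0.1428 m

S_c ≈ 0.143 m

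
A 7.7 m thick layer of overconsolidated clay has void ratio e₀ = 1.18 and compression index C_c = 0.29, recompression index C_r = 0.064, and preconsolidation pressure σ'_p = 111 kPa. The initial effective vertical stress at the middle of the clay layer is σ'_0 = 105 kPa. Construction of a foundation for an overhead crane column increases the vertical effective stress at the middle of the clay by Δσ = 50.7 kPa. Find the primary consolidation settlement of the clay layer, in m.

S_c ≈ 0.156 m

Final effective stress: σ'_f = 105 + 50.7 = 155.7 kPa.
σ'_f = 155.7 > σ'_p = 111 kPa, so the stress path crosses the preconsolidation pressure — recompression up to σ'_p, then virgin compression beyond:
S_c = H/(1+e₀)·[C_r·log₁₀(σ'_p/σ'_0) + C_c·log₁₀(σ'_f/σ'_p)]
    = 7.7/2.18 × [0.064×log₁₀(111/105) + 0.29×log₁₀(155.7/111)]
    = 3.5321 × [0.0015446 + 0.04262] = 0.156 m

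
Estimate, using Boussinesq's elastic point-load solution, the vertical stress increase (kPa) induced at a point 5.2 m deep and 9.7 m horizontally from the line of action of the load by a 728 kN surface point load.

Boussinesq vertical stress below a point load on an elastic half-space:
Δσ_z = 3P/(2πz²) · [1 + (r/z)²]^(−5/2)
r/z = 9.7/5.2 = 1.8654; [1+(r/z)²]^(−5/2) = 0.023544.
Δσ_z = 3×728/(2π×5.2²) × 0.023544 = 12.855 × 0.023544 = 0.3027 kPa

Δσ_z ≈ 0.303 kPa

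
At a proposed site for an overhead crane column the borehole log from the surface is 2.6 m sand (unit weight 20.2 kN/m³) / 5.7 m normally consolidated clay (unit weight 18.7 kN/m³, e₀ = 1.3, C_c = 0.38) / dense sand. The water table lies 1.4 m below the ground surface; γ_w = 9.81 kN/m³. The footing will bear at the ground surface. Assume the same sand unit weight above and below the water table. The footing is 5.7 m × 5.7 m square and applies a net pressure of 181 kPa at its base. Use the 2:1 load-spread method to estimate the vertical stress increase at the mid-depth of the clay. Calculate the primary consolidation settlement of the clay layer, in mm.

S_c ≈ 221 mm

Mid-depth of clay below the ground surface: z = 2.6 + 5.7/2 = 5.45 m.
Total vertical stress at mid-clay: σ_v = 20.2×2.6 + 18.7×2.85 = 105.81 kPa.
Pore pressure: u = 9.81×(5.45 − 1.4) = 39.73 kPa.
Initial effective stress: σ'_0 = σ_v − u = 105.81 − 39.73 = 66.08 kPa.
Stress increase at mid-clay by the 2:1 spreading method:
Δσ = qBL/((B+z)(L+z)) = 181×5.7×5.7/((5.7+5.45)(5.7+5.45)) = 47.302 kPa
Final effective stress: σ'_f = σ'_0 + Δσ = 66.08 + 47.302 = 113.38 kPa.
Normally consolidated clay, so the full stress increment lies on the virgin compression line:
S_c = C_c·H/(1+e₀)·log₁₀(σ'_f/σ'_0) = 0.38×5.7/(1+1.3)×log₁₀(113.38/66.08)
    = 0.94174 × 0.23447 = 0.2208 m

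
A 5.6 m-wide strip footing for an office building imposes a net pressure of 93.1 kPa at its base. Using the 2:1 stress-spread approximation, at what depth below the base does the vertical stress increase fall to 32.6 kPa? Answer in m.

2:1 spreading — at depth z the loaded area has grown by z in each plan dimension:
qB/(B+z) = Δσ_z ⇒ z = qB/Δσ_z − B = 93.1×5.6/32.6 − 5.6 = 10.39 m

z ≈ 10.4 m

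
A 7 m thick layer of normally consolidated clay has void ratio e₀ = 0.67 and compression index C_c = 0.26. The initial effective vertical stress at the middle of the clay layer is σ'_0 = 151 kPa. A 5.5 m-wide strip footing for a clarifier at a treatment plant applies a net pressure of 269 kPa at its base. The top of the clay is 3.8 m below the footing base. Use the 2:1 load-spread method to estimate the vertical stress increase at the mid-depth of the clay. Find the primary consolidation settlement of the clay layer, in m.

S_c ≈ 0.269 m

Mid-depth of clay below the footing base: z = 3.8 + 7/2 = 7.3 m.
Stress increase at mid-clay by the 2:1 spreading method:
Δσ = qB/(B+z) = 269×5.5/(5.5+7.3) = 115.59 kPa
Final effective stress: σ'_f = σ'_0 + Δσ = 151 + 115.59 = 266.59 kPa.
Normally consolidated clay, so the full stress increment lies on the virgin compression line:
S_c = C_c·H/(1+e₀)·log₁₀(σ'_f/σ'_0) = 0.26×7/(1+0.67)×log₁₀(266.59/151)
    = 1.0898 × 0.24687 = 0.269 m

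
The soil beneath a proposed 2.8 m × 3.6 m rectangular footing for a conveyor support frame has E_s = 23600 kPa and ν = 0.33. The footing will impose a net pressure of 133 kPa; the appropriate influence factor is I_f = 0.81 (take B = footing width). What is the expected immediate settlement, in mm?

Immediate (elastic) settlement: S_e = q·B·(1−ν²)/E_s · I_f.
S_e = 133 × 2.8 × (1 − 0.33²) / 23600 × 0.81
    = 133 × 2.8 × 0.8911 / 23600 × 0.81
    = 0.01139 m = 11.39 mm

S_e ≈ 11.4 mm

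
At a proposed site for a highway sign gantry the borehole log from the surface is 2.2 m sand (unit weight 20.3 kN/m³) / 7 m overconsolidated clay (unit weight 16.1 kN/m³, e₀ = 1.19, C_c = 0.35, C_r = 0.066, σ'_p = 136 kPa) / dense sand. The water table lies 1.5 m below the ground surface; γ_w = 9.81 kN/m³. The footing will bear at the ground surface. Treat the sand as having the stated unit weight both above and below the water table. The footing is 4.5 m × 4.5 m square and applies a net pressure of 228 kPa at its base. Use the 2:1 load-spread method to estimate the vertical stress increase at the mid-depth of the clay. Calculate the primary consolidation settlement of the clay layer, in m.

S_c ≈ 0.0509 m

Mid-depth of clay below the ground surface: z = 2.2 + 7/2 = 5.7 m.
Total vertical stress at mid-clay: σ_v = 20.3×2.2 + 16.1×3.5 = 101.01 kPa.
Pore pressure: u = 9.81×(5.7 − 1.5) = 41.202 kPa.
Initial effective stress: σ'_0 = σ_v − u = 101.01 − 41.202 = 59.808 kPa.
Stress increase at mid-clay by the 2:1 spreading method:
Δσ = qBL/((B+z)(L+z)) = 228×4.5×4.5/((4.5+5.7)(4.5+5.7)) = 44.377 kPa
Final effective stress: σ'_f = 59.808 + 44.377 = 104.19 kPa.
σ'_f = 104.19 ≤ σ'_p = 136 kPa, so the clay remains overconsolidated and only the recompression index applies:
S_c = C_r·H/(1+e₀)·log₁₀(σ'_f/σ'_0) = 0.066×7/2.19×log₁₀(104.19/59.808)
    = 0.21096 × 0.24107 = 0.05086 m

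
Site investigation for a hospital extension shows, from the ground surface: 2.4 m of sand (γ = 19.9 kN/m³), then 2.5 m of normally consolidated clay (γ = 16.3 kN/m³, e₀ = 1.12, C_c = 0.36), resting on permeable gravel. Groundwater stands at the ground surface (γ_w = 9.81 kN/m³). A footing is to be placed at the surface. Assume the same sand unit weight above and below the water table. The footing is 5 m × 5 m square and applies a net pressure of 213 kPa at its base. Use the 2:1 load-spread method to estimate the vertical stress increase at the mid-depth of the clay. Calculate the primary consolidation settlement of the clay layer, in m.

S_c ≈ 0.215 m

Mid-depth of clay below the ground surface: z = 2.4 + 2.5/2 = 3.65 m.
Total vertical stress at mid-clay: σ_v = 19.9×2.4 + 16.3×1.25 = 68.135 kPa.
Pore pressure: u = 9.81×(3.65 − 0) = 35.806 kPa.
Initial effective stress: σ'_0 = σ_v − u = 68.135 − 35.806 = 32.329 kPa.
Stress increase at mid-clay by the 2:1 spreading method:
Δσ = qBL/((B+z)(L+z)) = 213×5×5/((5+3.65)(5+3.65)) = 71.168 kPa
Final effective stress: σ'_f = σ'_0 + Δσ = 32.329 + 71.168 = 103.5 kPa.
Normally consolidated clay, so the full stress increment lies on the virgin compression line:
S_c = C_c·H/(1+e₀)·log₁₀(σ'_f/σ'_0) = 0.36×2.5/(1+1.12)×log₁₀(103.5/32.329)
    = 0.42453 × 0.50535 = 0.2145 m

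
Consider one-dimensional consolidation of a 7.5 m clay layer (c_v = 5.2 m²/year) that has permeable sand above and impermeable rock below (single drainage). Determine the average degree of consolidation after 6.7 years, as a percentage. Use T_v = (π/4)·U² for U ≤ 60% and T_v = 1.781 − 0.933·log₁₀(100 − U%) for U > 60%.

U ≈ 82.4 %

Drainage path length: H_d = H = 7.5 m (single drainage).
T_v = c_v·t/H_d² = 5.2×6.7/7.5² = 0.61938.
T_v = 0.61938 corresponds to the U > 60% branch:
U = 1 − 10^((1.781 − T_v)/0.933)/100 = 0.8242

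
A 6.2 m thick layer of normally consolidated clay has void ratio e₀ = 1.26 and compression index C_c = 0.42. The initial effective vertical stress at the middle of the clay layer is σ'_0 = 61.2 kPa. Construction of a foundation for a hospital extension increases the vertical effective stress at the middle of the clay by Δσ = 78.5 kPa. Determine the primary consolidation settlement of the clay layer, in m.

Final effective stress: σ'_f = σ'_0 + Δσ = 61.2 + 78.5 = 139.7 kPa.
Normally consolidated clay, so the full stress increment lies on the virgin compression line:
S_c = C_c·H/(1+e₀)·log₁₀(σ'_f/σ'_0) = 0.42×6.2/(1+1.26)×log₁₀(139.7/61.2)
    = 1.1522 × 0.35844 = 0.413 m

S_c ≈ 0.413 m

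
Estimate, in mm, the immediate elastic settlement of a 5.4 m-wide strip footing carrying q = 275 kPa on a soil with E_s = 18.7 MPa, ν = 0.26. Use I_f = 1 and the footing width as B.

S_e ≈ 74 mm

Immediate (elastic) settlement: S_e = q·B·(1−ν²)/E_s · I_f.
E_s = 18.7 MPa = 18700 kPa.
S_e = 275 × 5.4 × (1 − 0.26²) / 18700 × 1
    = 275 × 5.4 × 0.9324 / 18700 × 1
    = 0.07404 m = 74.04 mm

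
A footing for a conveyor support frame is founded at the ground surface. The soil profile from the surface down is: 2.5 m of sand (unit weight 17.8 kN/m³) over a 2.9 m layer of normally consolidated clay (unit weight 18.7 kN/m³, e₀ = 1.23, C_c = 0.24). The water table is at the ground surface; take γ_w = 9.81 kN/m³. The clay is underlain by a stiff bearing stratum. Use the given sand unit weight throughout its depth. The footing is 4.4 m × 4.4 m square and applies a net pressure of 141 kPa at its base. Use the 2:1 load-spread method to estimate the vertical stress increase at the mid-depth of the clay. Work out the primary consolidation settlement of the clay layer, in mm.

Mid-depth of clay below the ground surface: z = 2.5 + 2.9/2 = 3.95 m.
Total vertical stress at mid-clay: σ_v = 17.8×2.5 + 18.7×1.45 = 71.615 kPa.
Pore pressure: u = 9.81×(3.95 − 0) = 38.75 kPa.
Initial effective stress: σ'_0 = σ_v − u = 71.615 − 38.75 = 32.865 kPa.
Stress increase at mid-clay by the 2:1 spreading method:
Δσ = qBL/((B+z)(L+z)) = 141×4.4×4.4/((4.4+3.95)(4.4+3.95)) = 39.152 kPa
Final effective stress: σ'_f = σ'_0 + Δσ = 32.865 + 39.152 = 72.017 kPa.
Normally consolidated clay, so the full stress increment lies on the virgin compression line:
S_c = C_c·H/(1+e₀)·log₁₀(σ'_f/σ'_0) = 0.24×2.9/(1+1.23)×log₁₀(72.017/32.865)
    = 0.31211 × 0.3407 = 0.1063 m

S_c ≈ 106 mm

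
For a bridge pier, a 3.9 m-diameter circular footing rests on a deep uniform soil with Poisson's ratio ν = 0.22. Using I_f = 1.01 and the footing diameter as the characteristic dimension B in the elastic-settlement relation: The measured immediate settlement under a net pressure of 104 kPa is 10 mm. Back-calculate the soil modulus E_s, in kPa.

E_s ≈ 39000 kPa

S_e = q·B·(1−ν²)/E_s · I_f  ⇒  E_s = q·B·(1−ν²)·I_f / S_e.
E_s = 104 × 3.9 × 0.9516 × 1.01 / 0.01 = 38980 kPa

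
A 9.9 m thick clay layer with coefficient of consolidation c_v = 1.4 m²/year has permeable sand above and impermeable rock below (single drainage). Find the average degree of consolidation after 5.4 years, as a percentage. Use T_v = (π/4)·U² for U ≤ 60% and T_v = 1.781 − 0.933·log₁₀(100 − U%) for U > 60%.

Drainage path length: H_d = H = 9.9 m (single drainage).
T_v = c_v·t/H_d² = 1.4×5.4/9.9² = 0.077135.
T_v = 0.077135 corresponds to the U ≤ 60% branch:
U = √(4T_v/π) = 0.3134

U ≈ 31.3 %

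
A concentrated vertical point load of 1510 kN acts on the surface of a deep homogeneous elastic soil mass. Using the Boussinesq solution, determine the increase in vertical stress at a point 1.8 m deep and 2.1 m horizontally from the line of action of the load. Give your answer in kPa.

Δσ_z ≈ 26 kPa

Boussinesq vertical stress below a point load on an elastic half-space:
Δσ_z = 3P/(2πz²) · [1 + (r/z)²]^(−5/2)
r/z = 2.1/1.8 = 1.1667; [1+(r/z)²]^(−5/2) = 0.11674.
Δσ_z = 3×1510/(2π×1.8²) × 0.11674 = 222.52 × 0.11674 = 25.98 kPa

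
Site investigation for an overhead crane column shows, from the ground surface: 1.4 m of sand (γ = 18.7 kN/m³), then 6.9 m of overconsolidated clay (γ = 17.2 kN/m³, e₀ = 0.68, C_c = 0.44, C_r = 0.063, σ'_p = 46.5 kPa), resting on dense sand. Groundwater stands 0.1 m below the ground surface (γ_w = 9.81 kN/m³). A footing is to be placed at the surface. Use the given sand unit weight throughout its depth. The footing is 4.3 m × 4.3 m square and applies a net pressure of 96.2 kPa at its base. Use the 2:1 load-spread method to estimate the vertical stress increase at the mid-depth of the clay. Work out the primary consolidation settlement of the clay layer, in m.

S_c ≈ 0.222 m

Mid-depth of clay below the ground surface: z = 1.4 + 6.9/2 = 4.85 m.
Total vertical stress at mid-clay: σ_v = 18.7×1.4 + 17.2×3.45 = 85.52 kPa.
Pore pressure: u = 9.81×(4.85 − 0.1) = 46.598 kPa.
Initial effective stress: σ'_0 = σ_v − u = 85.52 − 46.598 = 38.922 kPa.
Stress increase at mid-clay by the 2:1 spreading method:
Δσ = qBL/((B+z)(L+z)) = 96.2×4.3×4.3/((4.3+4.85)(4.3+4.85)) = 21.246 kPa
Final effective stress: σ'_f = 38.922 + 21.246 = 60.168 kPa.
σ'_f = 60.168 > σ'_p = 46.5 kPa, so the stress path crosses the preconsolidation pressure — recompression up to σ'_p, then virgin compression beyond:
S_c = H/(1+e₀)·[C_r·log₁₀(σ'_p/σ'_0) + C_c·log₁₀(σ'_f/σ'_p)]
    = 6.9/1.68 × [0.063×log₁₀(46.5/38.922) + 0.44×log₁₀(60.168/46.5)]
    = 4.1071 × [0.0048672 + 0.049242] = 0.2222 m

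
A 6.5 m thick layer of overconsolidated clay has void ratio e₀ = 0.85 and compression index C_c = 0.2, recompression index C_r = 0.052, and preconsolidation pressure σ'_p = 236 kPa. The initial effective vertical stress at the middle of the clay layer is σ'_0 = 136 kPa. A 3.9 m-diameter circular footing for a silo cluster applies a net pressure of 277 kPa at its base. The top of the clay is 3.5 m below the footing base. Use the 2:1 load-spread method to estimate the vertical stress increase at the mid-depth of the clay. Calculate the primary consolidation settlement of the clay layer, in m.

Mid-depth of clay below the footing base: z = 3.5 + 6.5/2 = 6.75 m.
Stress increase at mid-clay by the 2:1 spreading method:
Δσ ≈ qD²/(D+z)² = 277×3.9²/(3.9+6.75)² = 37.146 kPa
Final effective stress: σ'_f = 136 + 37.146 = 173.15 kPa.
σ'_f = 173.15 ≤ σ'_p = 236 kPa, so the clay remains overconsolidated and only the recompression index applies:
S_c = C_r·H/(1+e₀)·log₁₀(σ'_f/σ'_0) = 0.052×6.5/1.85×log₁₀(173.15/136)
    = 0.1827 × 0.10488 = 0.01916 m

S_c ≈ 0.0192 m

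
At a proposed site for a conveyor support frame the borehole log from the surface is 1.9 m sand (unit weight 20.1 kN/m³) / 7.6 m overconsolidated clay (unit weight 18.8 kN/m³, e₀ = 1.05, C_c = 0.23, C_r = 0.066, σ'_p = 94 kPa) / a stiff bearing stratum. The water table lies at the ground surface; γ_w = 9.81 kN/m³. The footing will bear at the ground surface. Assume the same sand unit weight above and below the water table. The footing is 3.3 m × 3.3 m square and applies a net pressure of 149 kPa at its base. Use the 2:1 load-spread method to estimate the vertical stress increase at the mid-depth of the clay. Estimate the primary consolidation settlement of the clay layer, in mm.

S_c ≈ 33.7 mm

Mid-depth of clay below the ground surface: z = 1.9 + 7.6/2 = 5.7 m.
Total vertical stress at mid-clay: σ_v = 20.1×1.9 + 18.8×3.8 = 109.63 kPa.
Pore pressure: u = 9.81×(5.7 − 0) = 55.917 kPa.
Initial effective stress: σ'_0 = σ_v − u = 109.63 − 55.917 = 53.713 kPa.
Stress increase at mid-clay by the 2:1 spreading method:
Δσ = qBL/((B+z)(L+z)) = 149×3.3×3.3/((3.3+5.7)(3.3+5.7)) = 20.032 kPa
Final effective stress: σ'_f = 53.713 + 20.032 = 73.745 kPa.
σ'_f = 73.745 ≤ σ'_p = 94 kPa, so the clay remains overconsolidated and only the recompression index applies:
S_c = C_r·H/(1+e₀)·log₁₀(σ'_f/σ'_0) = 0.066×7.6/2.05×log₁₀(73.745/53.713)
    = 0.24468 × 0.13765 = 0.03368 m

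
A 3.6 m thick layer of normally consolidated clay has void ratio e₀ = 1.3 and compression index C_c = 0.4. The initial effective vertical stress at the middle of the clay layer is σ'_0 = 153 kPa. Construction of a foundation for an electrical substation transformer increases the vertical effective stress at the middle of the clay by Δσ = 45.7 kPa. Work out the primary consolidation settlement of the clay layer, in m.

Final effective stress: σ'_f = σ'_0 + Δσ = 153 + 45.7 = 198.7 kPa.
Normally consolidated clay, so the full stress increment lies on the virgin compression line:
S_c = C_c·H/(1+e₀)·log₁₀(σ'_f/σ'_0) = 0.4×3.6/(1+1.3)×log₁₀(198.7/153)
    = 0.62609 × 0.11351 = 0.07107 m

S_c ≈ 0.0711 m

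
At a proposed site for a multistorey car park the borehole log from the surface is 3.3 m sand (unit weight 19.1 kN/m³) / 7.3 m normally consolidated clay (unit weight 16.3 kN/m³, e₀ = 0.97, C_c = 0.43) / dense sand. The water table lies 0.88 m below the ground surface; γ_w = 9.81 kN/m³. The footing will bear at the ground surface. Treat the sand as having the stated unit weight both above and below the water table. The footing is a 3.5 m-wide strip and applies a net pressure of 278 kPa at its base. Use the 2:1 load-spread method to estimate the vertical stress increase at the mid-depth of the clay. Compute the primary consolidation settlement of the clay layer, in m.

S_c ≈ 0.628 m

Mid-depth of clay below the ground surface: z = 3.3 + 7.3/2 = 6.95 m.
Total vertical stress at mid-clay: σ_v = 19.1×3.3 + 16.3×3.65 = 122.53 kPa.
Pore pressure: u = 9.81×(6.95 − 0.88) = 59.547 kPa.
Initial effective stress: σ'_0 = σ_v − u = 122.53 − 59.547 = 62.983 kPa.
Stress increase at mid-clay by the 2:1 spreading method:
Δσ = qB/(B+z) = 278×3.5/(3.5+6.95) = 93.11 kPa
Final effective stress: σ'_f = σ'_0 + Δσ = 62.983 + 93.11 = 156.09 kPa.
Normally consolidated clay, so the full stress increment lies on the virgin compression line:
S_c = C_c·H/(1+e₀)·log₁₀(σ'_f/σ'_0) = 0.43×7.3/(1+0.97)×log₁₀(156.09/62.983)
    = 1.5934 × 0.39415 = 0.628 m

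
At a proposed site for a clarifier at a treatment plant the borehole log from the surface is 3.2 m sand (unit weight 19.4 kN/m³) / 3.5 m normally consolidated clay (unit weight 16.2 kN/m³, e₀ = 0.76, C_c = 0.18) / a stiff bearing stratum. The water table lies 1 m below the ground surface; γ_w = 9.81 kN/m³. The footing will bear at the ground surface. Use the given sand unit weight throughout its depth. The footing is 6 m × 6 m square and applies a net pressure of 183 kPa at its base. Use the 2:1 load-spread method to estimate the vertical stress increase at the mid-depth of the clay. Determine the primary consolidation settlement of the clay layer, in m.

S_c ≈ 0.113 m

Mid-depth of clay below the ground surface: z = 3.2 + 3.5/2 = 4.95 m.
Total vertical stress at mid-clay: σ_v = 19.4×3.2 + 16.2×1.75 = 90.43 kPa.
Pore pressure: u = 9.81×(4.95 − 1) = 38.75 kPa.
Initial effective stress: σ'_0 = σ_v − u = 90.43 − 38.75 = 51.68 kPa.
Stress increase at mid-clay by the 2:1 spreading method:
Δσ = qBL/((B+z)(L+z)) = 183×6×6/((6+4.95)(6+4.95)) = 54.945 kPa
Final effective stress: σ'_f = σ'_0 + Δσ = 51.68 + 54.945 = 106.62 kPa.
Normally consolidated clay, so the full stress increment lies on the virgin compression line:
S_c = C_c·H/(1+e₀)·log₁₀(σ'_f/σ'_0) = 0.18×3.5/(1+0.76)×log₁₀(106.62/51.68)
    = 0.35795 × 0.31452 = 0.1126 m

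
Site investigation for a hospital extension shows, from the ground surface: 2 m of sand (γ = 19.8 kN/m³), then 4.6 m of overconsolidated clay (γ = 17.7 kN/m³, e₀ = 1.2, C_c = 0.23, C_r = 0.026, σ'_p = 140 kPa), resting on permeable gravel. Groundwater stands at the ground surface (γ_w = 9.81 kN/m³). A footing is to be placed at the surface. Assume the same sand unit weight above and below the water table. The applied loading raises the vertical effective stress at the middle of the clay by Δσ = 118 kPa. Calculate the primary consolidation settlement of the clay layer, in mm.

Mid-depth of clay below the ground surface: z = 2 + 4.6/2 = 4.3 m.
Total vertical stress at mid-clay: σ_v = 19.8×2 + 17.7×2.3 = 80.31 kPa.
Pore pressure: u = 9.81×(4.3 − 0) = 42.183 kPa.
Initial effective stress: σ'_0 = σ_v − u = 80.31 − 42.183 = 38.127 kPa.
Final effective stress: σ'_f = 38.127 + 118 = 156.13 kPa.
σ'_f = 156.13 > σ'_p = 140 kPa, so the stress path crosses the preconsolidation pressure — recompression up to σ'_p, then virgin compression beyond:
S_c = H/(1+e₀)·[C_r·log₁₀(σ'_p/σ'_0) + C_c·log₁₀(σ'_f/σ'_p)]
    = 4.6/2.2 × [0.026×log₁₀(140/38.127) + 0.23×log₁₀(156.13/140)]
    = 2.0909 × [0.014687 + 0.010892] = 0.05348 m

S_c ≈ 53.5 mm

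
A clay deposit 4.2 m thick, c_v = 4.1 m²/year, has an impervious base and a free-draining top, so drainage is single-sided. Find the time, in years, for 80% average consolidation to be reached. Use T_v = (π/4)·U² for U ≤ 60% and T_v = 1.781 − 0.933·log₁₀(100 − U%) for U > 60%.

Drainage path length: H_d = H = 4.2 m (single drainage).
U > 60%: T_v = 1.781 − 0.933·log₁₀(100 − 80) = 0.56714.
t = T_v·H_d²/c_v = 0.56714×4.2²/4.1 = 2.44 years.

t ≈ 2.44 years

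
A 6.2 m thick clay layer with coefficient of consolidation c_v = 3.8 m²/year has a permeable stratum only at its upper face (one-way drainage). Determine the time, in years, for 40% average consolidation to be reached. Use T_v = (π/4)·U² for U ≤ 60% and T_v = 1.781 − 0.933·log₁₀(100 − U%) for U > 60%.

Drainage path length: H_d = H = 6.2 m (single drainage).
U ≤ 60%: T_v = (π/4)·U² = (π/4)×0.4² = 0.12566.
t = T_v·H_d²/c_v = 0.12566×6.2²/3.8 = 1.271 years.

t ≈ 1.27 years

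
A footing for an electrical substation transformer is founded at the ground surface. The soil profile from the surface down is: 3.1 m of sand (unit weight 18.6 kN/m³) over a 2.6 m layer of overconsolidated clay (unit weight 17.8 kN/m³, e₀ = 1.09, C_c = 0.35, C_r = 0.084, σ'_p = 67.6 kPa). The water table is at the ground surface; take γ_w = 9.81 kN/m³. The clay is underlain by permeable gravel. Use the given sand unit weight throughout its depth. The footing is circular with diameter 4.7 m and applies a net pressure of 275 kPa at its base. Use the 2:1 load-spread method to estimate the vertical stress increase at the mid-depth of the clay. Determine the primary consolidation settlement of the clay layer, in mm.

Mid-depth of clay below the ground surface: z = 3.1 + 2.6/2 = 4.4 m.
Total vertical stress at mid-clay: σ_v = 18.6×3.1 + 17.8×1.3 = 80.8 kPa.
Pore pressure: u = 9.81×(4.4 − 0) = 43.164 kPa.
Initial effective stress: σ'_0 = σ_v − u = 80.8 − 43.164 = 37.636 kPa.
Stress increase at mid-clay by the 2:1 spreading method:
Δσ ≈ qD²/(D+z)² = 275×4.7²/(4.7+4.4)² = 73.358 kPa
Final effective stress: σ'_f = 37.636 + 73.358 = 110.99 kPa.
σ'_f = 110.99 > σ'_p = 67.6 kPa, so the stress path crosses the preconsolidation pressure — recompression up to σ'_p, then virgin compression beyond:
S_c = H/(1+e₀)·[C_r·log₁₀(σ'_p/σ'_0) + C_c·log₁₀(σ'_f/σ'_p)]
    = 2.6/2.09 × [0.084×log₁₀(67.6/37.636) + 0.35×log₁₀(110.99/67.6)]
    = 1.244 × [0.021365 + 0.075368] = 0.1203 m

S_c ≈ 120 mm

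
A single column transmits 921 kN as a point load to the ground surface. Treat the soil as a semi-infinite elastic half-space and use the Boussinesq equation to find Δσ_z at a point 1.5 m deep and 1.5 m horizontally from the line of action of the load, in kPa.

Boussinesq vertical stress below a point load on an elastic half-space:
Δσ_z = 3P/(2πz²) · [1 + (r/z)²]^(−5/2)
r/z = 1.5/1.5 = 1; [1+(r/z)²]^(−5/2) = 0.17678.
Δσ_z = 3×921/(2π×1.5²) × 0.17678 = 195.44 × 0.17678 = 34.55 kPa

Δσ_z ≈ 34.5 kPa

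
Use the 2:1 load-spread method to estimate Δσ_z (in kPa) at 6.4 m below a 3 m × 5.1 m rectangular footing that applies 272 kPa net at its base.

By the 2:1 method the load spreads at 1 horizontal : 2 vertical, so at depth z the loaded area has grown by z in each plan dimension:
Δσ = qBL/((B+z)(L+z)) = 272×3×5.1/((3+6.4)(5.1+6.4)) = 38.498 kPa

Δσ_z ≈ 38.5 kPa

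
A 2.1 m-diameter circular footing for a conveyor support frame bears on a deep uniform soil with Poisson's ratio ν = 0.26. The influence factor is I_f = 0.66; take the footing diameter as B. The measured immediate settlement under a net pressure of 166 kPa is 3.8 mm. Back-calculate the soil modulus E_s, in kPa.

E_s ≈ 56500 kPa

S_e = q·B·(1−ν²)/E_s · I_f  ⇒  E_s = q·B·(1−ν²)·I_f / S_e.
E_s = 166 × 2.1 × 0.9324 × 0.66 / 0.0038 = 56450 kPa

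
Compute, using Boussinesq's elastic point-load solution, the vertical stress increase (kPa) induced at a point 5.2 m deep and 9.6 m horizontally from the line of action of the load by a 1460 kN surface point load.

Boussinesq vertical stress below a point load on an elastic half-space:
Δσ_z = 3P/(2πz²) · [1 + (r/z)²]^(−5/2)
r/z = 9.6/5.2 = 1.8462; [1+(r/z)²]^(−5/2) = 0.024509.
Δσ_z = 3×1460/(2π×5.2²) × 0.024509 = 25.78 × 0.024509 = 0.6318 kPa

Δσ_z ≈ 0.632 kPa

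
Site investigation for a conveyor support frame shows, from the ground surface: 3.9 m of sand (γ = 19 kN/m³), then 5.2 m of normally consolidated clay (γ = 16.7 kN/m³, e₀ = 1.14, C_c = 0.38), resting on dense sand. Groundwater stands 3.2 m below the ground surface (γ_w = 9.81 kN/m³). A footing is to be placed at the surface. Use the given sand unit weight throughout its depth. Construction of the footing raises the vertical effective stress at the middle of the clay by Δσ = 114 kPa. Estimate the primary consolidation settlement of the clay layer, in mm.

S_c ≈ 341 mm

Mid-depth of clay below the ground surface: z = 3.9 + 5.2/2 = 6.5 m.
Total vertical stress at mid-clay: σ_v = 19×3.9 + 16.7×2.6 = 117.52 kPa.
Pore pressure: u = 9.81×(6.5 − 3.2) = 32.373 kPa.
Initial effective stress: σ'_0 = σ_v − u = 117.52 − 32.373 = 85.147 kPa.
Final effective stress: σ'_f = σ'_0 + Δσ = 85.147 + 114 = 199.15 kPa.
Normally consolidated clay, so the full stress increment lies on the virgin compression line:
S_c = C_c·H/(1+e₀)·log₁₀(σ'_f/σ'_0) = 0.38×5.2/(1+1.14)×log₁₀(199.15/85.147)
    = 0.92336 × 0.36901 = 0.3407 m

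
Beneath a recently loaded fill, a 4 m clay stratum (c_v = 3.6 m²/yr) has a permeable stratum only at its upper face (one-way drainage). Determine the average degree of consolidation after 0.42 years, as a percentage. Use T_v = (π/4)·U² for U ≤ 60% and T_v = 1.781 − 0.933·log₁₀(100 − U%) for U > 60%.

U ≈ 34.7 %

Drainage path length: H_d = H = 4 m (single drainage).
T_v = c_v·t/H_d² = 3.6×0.42/4² = 0.0945.
T_v = 0.0945 corresponds to the U ≤ 60% branch:
U = √(4T_v/π) = 0.3469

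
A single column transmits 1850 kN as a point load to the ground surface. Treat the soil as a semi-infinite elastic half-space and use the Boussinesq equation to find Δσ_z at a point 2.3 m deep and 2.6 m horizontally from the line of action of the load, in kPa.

Δσ_z ≈ 21.3 kPa

Boussinesq vertical stress below a point load on an elastic half-space:
Δσ_z = 3P/(2πz²) · [1 + (r/z)²]^(−5/2)
r/z = 2.6/2.3 = 1.1304; [1+(r/z)²]^(−5/2) = 0.12769.
Δσ_z = 3×1850/(2π×2.3²) × 0.12769 = 166.98 × 0.12769 = 21.32 kPa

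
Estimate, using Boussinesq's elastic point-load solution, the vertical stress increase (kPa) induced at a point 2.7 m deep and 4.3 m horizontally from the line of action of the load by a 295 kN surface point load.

Δσ_z ≈ 0.822 kPa

Boussinesq vertical stress below a point load on an elastic half-space:
Δσ_z = 3P/(2πz²) · [1 + (r/z)²]^(−5/2)
r/z = 4.3/2.7 = 1.5926; [1+(r/z)²]^(−5/2) = 0.042522.
Δσ_z = 3×295/(2π×2.7²) × 0.042522 = 19.321 × 0.042522 = 0.8216 kPa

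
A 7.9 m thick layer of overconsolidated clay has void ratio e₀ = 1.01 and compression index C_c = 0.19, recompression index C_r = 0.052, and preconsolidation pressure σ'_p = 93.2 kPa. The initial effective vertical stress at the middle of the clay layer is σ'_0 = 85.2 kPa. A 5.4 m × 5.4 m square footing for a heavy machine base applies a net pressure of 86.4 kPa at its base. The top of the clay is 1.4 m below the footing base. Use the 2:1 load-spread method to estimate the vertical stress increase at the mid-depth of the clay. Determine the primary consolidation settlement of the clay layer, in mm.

Mid-depth of clay below the footing base: z = 1.4 + 7.9/2 = 5.35 m.
Stress increase at mid-clay by the 2:1 spreading method:
Δσ = qBL/((B+z)(L+z)) = 86.4×5.4×5.4/((5.4+5.35)(5.4+5.35)) = 21.801 kPa
Final effective stress: σ'_f = 85.2 + 21.801 = 107 kPa.
σ'_f = 107 > σ'_p = 93.2 kPa, so the stress path crosses the preconsolidation pressure — recompression up to σ'_p, then virgin compression beyond:
S_c = H/(1+e₀)·[C_r·log₁₀(σ'_p/σ'_0) + C_c·log₁₀(σ'_f/σ'_p)]
    = 7.9/2.01 × [0.052×log₁₀(93.2/85.2) + 0.19×log₁₀(107/93.2)]
    = 3.9303 × [0.0020268 + 0.011394] = 0.05275 m

S_c ≈ 52.7 mm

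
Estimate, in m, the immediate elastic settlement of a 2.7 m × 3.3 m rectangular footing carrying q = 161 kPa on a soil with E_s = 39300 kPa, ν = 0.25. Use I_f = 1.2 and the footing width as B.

Immediate (elastic) settlement: S_e = q·B·(1−ν²)/E_s · I_f.
S_e = 161 × 2.7 × (1 − 0.25²) / 39300 × 1.2
    = 161 × 2.7 × 0.9375 / 39300 × 1.2
    = 0.01244 m

S_e ≈ 0.0124 m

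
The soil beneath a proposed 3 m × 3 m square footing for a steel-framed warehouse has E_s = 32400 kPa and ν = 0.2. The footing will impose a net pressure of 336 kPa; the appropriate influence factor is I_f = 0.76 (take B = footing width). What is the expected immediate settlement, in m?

S_e ≈ 0.0227 m

Immediate (elastic) settlement: S_e = q·B·(1−ν²)/E_s · I_f.
S_e = 336 × 3 × (1 − 0.2²) / 32400 × 0.76
    = 336 × 3 × 0.96 / 32400 × 0.76
    = 0.0227 m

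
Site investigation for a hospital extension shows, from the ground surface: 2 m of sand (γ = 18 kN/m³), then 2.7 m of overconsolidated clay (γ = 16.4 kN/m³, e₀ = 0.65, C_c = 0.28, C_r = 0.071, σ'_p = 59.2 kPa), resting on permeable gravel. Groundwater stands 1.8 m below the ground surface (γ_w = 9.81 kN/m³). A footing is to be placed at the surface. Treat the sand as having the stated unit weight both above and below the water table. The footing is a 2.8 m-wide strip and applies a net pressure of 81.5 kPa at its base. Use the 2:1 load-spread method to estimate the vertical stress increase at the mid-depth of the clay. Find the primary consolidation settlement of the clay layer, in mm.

S_c ≈ 76.2 mm

Mid-depth of clay below the ground surface: z = 2 + 2.7/2 = 3.35 m.
Total vertical stress at mid-clay: σ_v = 18×2 + 16.4×1.35 = 58.14 kPa.
Pore pressure: u = 9.81×(3.35 − 1.8) = 15.206 kPa.
Initial effective stress: σ'_0 = σ_v − u = 58.14 − 15.206 = 42.934 kPa.
Stress increase at mid-clay by the 2:1 spreading method:
Δσ = qB/(B+z) = 81.5×2.8/(2.8+3.35) = 37.106 kPa
Final effective stress: σ'_f = 42.934 + 37.106 = 80.04 kPa.
σ'_f = 80.04 > σ'_p = 59.2 kPa, so the stress path crosses the preconsolidation pressure — recompression up to σ'_p, then virgin compression beyond:
S_c = H/(1+e₀)·[C_r·log₁₀(σ'_p/σ'_0) + C_c·log₁₀(σ'_f/σ'_p)]
    = 2.7/1.65 × [0.071×log₁₀(59.2/42.934) + 0.28×log₁₀(80.04/59.2)]
    = 1.6364 × [0.0099059 + 0.036676] = 0.07623 m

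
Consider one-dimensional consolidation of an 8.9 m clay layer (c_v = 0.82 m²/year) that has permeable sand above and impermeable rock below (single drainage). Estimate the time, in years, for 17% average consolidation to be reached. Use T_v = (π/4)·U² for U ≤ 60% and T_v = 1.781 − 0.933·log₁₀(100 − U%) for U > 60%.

Drainage path length: H_d = H = 8.9 m (single drainage).
U ≤ 60%: T_v = (π/4)·U² = (π/4)×0.17² = 0.022698.
t = T_v·H_d²/c_v = 0.022698×8.9²/0.82 = 2.193 years.

t ≈ 2.19 years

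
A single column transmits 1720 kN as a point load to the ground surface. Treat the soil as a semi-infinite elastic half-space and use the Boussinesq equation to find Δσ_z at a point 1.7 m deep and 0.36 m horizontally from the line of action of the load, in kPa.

Δσ_z ≈ 255 kPa

Boussinesq vertical stress below a point load on an elastic half-space:
Δσ_z = 3P/(2πz²) · [1 + (r/z)²]^(−5/2)
r/z = 0.36/1.7 = 0.21176; [1+(r/z)²]^(−5/2) = 0.89613.
Δσ_z = 3×1720/(2π×1.7²) × 0.89613 = 284.17 × 0.89613 = 254.7 kPa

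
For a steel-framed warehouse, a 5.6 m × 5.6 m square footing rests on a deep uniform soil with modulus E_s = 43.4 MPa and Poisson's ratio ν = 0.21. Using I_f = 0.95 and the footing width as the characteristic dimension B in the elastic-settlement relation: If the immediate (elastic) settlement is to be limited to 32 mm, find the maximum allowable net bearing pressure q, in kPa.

E_s = 43.4 MPa = 43400 kPa.
S_e = q·B·(1−ν²)/E_s · I_f  ⇒  q = S_e·E_s / (B·(1−ν²)·I_f).
q = 0.032 × 43400 / (5.6 × 0.9559 × 0.95) = 273.1 kPa

q ≈ 273 kPa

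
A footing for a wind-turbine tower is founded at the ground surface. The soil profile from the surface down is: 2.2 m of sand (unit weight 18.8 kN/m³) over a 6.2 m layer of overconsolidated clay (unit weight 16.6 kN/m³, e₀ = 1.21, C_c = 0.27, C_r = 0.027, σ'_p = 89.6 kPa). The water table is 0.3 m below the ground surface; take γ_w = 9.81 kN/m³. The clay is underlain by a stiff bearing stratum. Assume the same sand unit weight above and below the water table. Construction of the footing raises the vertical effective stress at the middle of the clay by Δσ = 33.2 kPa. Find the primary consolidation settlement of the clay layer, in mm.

Mid-depth of clay below the ground surface: z = 2.2 + 6.2/2 = 5.3 m.
Total vertical stress at mid-clay: σ_v = 18.8×2.2 + 16.6×3.1 = 92.82 kPa.
Pore pressure: u = 9.81×(5.3 − 0.3) = 49.05 kPa.
Initial effective stress: σ'_0 = σ_v − u = 92.82 − 49.05 = 43.77 kPa.
Final effective stress: σ'_f = 43.77 + 33.2 = 76.97 kPa.
σ'_f = 76.97 ≤ σ'_p = 89.6 kPa, so the clay remains overconsolidated and only the recompression index applies:
S_c = C_r·H/(1+e₀)·log₁₀(σ'_f/σ'_0) = 0.027×6.2/2.21×log₁₀(76.97/43.77)
    = 0.075746 × 0.24514 = 0.01857 m

S_c ≈ 18.6 mm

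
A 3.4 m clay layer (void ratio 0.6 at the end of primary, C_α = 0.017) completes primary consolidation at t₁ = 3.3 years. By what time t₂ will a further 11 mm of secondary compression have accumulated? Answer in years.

S_s = C_α·H/(1+e_p)·log₁₀(t₂/t₁) ⇒ log₁₀(t₂/t₁) = S_s·(1+e_p)/(C_α·H).
log₁₀(t₂/t₁) = 0.011 × (1+0.6) / (0.017×3.4) = 0.3045
t₂ = t₁ × 10^0.3045 = 3.3 × 2.016 = 6.653 years

t₂ ≈ 6.65 years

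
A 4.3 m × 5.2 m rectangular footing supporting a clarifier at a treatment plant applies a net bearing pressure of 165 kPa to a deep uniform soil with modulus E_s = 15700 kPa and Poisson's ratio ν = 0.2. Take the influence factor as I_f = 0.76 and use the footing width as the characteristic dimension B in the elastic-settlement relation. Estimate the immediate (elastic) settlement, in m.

Immediate (elastic) settlement: S_e = q·B·(1−ν²)/E_s · I_f.
S_e = 165 × 4.3 × (1 − 0.2²) / 15700 × 0.76
    = 165 × 4.3 × 0.96 / 15700 × 0.76
    = 0.03297 m

S_e ≈ 0.033 m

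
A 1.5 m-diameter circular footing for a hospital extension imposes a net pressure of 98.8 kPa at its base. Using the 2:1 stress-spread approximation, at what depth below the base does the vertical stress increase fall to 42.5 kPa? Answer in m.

z ≈ 0.787 m

2:1 spreading — at depth z the loaded area has grown by z in each plan dimension:
qD²/(D+z)² = Δσ_z ⇒ z = D(√(q/Δσ_z) − 1) = 1.5×(√(98.8/42.5) − 1) = 0.787 m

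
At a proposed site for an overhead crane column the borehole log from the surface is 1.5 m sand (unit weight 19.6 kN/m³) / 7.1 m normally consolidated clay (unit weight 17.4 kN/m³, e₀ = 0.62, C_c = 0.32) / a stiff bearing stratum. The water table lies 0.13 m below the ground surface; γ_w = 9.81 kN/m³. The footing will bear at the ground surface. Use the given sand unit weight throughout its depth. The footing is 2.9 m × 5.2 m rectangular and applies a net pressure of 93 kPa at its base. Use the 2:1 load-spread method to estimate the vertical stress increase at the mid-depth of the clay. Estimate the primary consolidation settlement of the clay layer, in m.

S_c ≈ 0.205 m

Mid-depth of clay below the ground surface: z = 1.5 + 7.1/2 = 5.05 m.
Total vertical stress at mid-clay: σ_v = 19.6×1.5 + 17.4×3.55 = 91.17 kPa.
Pore pressure: u = 9.81×(5.05 − 0.13) = 48.265 kPa.
Initial effective stress: σ'_0 = σ_v − u = 91.17 − 48.265 = 42.905 kPa.
Stress increase at mid-clay by the 2:1 spreading method:
Δσ = qBL/((B+z)(L+z)) = 93×2.9×5.2/((2.9+5.05)(5.2+5.05)) = 17.21 kPa
Final effective stress: σ'_f = σ'_0 + Δσ = 42.905 + 17.21 = 60.115 kPa.
Normally consolidated clay, so the full stress increment lies on the virgin compression line:
S_c = C_c·H/(1+e₀)·log₁₀(σ'_f/σ'_0) = 0.32×7.1/(1+0.62)×log₁₀(60.115/42.905)
    = 1.4025 × 0.14647 = 0.2054 m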